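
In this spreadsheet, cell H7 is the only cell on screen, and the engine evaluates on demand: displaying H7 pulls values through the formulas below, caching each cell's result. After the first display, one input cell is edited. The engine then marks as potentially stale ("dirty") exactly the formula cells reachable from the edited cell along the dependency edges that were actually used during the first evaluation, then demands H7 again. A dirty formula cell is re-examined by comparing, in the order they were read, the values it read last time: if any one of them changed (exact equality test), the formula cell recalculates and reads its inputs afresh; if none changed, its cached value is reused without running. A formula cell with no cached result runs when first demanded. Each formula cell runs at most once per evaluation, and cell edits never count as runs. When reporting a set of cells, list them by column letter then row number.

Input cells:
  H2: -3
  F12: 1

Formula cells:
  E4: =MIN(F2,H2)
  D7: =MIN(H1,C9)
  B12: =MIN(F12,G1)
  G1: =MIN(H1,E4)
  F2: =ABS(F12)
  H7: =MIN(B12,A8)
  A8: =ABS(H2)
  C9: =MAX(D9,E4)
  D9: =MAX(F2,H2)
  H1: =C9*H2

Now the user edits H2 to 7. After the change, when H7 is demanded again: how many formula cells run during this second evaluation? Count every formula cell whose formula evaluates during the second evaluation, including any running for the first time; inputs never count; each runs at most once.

Initial pass — values computed on the first demand:
  A8 = ABS(-3) = 3
  F2 = ABS(1) = 1
  D9 = MAX(1, -3) = 1
  E4 = MIN(1, -3) = -3
  C9 = MAX(1, -3) = 1
  H1 = 1 * -3 = -3
  G1 = MIN(-3, -3) = -3
  B12 = MIN(1, -3) = -3
  H7 = MIN(-3, 3) = -3

Second demand — change propagation:
  A8: re-runs because H2 -3->7; new result 7.
  D9: re-runs because H2 -3->7; new result 7.
  E4: re-runs because H2 -3->7; new result 1.
  C9: re-runs because D9 1->7; E4 -3->1; new result 7.
  H1: re-runs because C9 1->7; H2 -3->7; new result 49.
  G1: re-runs because H1 -3->49; E4 -3->1; new result 1.
  B12: re-runs because G1 -3->1; new result 1.
  H7: re-runs because B12 -3->1; A8 3->7; new result 1.

Run set: A8, B12, C9, D9, E4, G1, H1, H7 (8 run).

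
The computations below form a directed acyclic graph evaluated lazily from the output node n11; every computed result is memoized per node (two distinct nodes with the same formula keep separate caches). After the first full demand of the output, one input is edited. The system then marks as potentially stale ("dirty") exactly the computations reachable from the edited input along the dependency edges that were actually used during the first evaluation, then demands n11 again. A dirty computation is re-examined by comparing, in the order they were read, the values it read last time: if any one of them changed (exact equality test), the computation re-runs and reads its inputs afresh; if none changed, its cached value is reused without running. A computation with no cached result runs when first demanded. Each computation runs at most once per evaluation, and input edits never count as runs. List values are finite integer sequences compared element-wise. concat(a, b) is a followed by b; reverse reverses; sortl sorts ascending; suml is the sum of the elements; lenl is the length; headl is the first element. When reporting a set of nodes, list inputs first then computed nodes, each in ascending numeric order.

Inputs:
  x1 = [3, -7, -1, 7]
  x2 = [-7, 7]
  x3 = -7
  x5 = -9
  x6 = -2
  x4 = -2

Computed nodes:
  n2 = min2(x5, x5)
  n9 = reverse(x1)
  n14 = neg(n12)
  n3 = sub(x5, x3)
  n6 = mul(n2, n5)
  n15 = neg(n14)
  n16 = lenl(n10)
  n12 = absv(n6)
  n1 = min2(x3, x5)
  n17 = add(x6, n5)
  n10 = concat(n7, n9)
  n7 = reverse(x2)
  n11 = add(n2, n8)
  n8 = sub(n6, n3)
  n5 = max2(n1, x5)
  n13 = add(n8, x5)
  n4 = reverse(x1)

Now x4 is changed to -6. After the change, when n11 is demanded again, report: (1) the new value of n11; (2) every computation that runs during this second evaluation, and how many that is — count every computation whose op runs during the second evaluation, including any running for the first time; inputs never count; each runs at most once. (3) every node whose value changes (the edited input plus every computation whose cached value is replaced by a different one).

Demanding n11 again yields 74.
0 computations run: none.
The nodes whose values change: x4.
Note the shortcut — nothing in the graph depends on x4 at all, so no recomputation happens.

First demand of the output computes:
  n1 = min2(-7, -9) = -9
  n2 = min2(-9, -9) = -9
  n3 = sub(-9, -7) = -2
  n5 = max2(-9, -9) = -9
  n6 = mul(-9, -9) = 81
  n8 = sub(81, -2) = 83
  n11 = add(-9, 83) = 74

After the edit, cleaning proceeds:
  no node depends on x4 at all; the second demand re-runs nothing.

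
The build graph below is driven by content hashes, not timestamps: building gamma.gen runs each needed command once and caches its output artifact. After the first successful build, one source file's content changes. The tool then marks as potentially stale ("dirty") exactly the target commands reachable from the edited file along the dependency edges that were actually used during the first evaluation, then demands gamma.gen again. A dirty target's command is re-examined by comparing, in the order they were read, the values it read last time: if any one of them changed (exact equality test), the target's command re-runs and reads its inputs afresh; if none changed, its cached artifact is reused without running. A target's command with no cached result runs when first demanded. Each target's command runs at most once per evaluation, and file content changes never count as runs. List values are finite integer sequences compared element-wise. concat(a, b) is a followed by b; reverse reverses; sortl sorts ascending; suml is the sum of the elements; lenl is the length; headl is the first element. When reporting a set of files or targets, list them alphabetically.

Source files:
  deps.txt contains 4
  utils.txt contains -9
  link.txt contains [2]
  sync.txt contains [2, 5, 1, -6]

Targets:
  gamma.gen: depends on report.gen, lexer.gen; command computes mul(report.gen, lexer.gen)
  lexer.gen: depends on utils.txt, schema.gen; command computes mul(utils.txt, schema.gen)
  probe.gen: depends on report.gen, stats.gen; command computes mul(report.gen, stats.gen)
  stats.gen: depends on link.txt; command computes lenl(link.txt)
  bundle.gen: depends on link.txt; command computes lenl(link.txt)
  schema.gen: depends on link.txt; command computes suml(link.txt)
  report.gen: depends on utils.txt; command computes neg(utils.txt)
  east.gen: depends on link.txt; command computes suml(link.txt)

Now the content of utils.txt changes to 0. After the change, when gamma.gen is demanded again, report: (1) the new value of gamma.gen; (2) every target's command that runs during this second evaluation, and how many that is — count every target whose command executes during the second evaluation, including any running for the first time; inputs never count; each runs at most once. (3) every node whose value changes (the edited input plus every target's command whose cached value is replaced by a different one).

gamma.gen now evaluates to 0.
Run set: gamma.gen, lexer.gen, report.gen (3 run).
Changed values: gamma.gen, lexer.gen, report.gen, utils.txt.

Initial pass — values computed on the first demand:
  report.gen = neg(-9) = 9
  schema.gen = suml([2]) = 2
  lexer.gen = mul(-9, 2) = -18
  gamma.gen = mul(9, -18) = -162

Second demand — change propagation:
  lexer.gen: re-runs because utils.txt -9->0; new result 0.
  report.gen: re-runs because utils.txt -9->0; new result 0.
  gamma.gen: re-runs because report.gen 9->0; lexer.gen -18->0; new result 0.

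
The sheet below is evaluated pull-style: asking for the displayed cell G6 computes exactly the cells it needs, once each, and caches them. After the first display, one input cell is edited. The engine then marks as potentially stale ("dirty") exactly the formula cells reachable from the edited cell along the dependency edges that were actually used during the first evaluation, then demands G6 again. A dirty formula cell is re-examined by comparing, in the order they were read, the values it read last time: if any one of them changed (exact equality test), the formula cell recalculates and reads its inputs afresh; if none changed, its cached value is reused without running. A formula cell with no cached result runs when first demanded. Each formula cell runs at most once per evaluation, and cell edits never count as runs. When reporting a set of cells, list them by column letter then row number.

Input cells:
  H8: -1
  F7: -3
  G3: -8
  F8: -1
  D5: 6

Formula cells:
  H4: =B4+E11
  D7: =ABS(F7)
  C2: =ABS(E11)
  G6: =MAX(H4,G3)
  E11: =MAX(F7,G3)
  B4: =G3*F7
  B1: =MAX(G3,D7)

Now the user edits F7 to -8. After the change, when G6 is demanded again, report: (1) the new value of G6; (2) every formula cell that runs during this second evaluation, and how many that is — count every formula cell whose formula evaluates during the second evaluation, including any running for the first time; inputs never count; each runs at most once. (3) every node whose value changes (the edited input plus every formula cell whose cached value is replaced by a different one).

Demanding G6 again yields 56.
4 formula cells run: B4, E11, G6, H4.
The nodes whose values change: B4, E11, F7, G6, H4.

First demand of the output computes:
  B4 = -8 * -3 = 24
  E11 = MAX(-3, -8) = -3
  H4 = 24 + -3 = 21
  G6 = MAX(21, -8) = 21

After the edit, cleaning proceeds:
  B4: a read changed (F7 -3->-8) — executes, giving 64.
  E11: a read changed (F7 -3->-8) — executes, giving -8.
  H4: a read changed (B4 24->64; E11 -3->-8) — executes, giving 56.
  G6: a read changed (H4 21->56) — executes, giving 56.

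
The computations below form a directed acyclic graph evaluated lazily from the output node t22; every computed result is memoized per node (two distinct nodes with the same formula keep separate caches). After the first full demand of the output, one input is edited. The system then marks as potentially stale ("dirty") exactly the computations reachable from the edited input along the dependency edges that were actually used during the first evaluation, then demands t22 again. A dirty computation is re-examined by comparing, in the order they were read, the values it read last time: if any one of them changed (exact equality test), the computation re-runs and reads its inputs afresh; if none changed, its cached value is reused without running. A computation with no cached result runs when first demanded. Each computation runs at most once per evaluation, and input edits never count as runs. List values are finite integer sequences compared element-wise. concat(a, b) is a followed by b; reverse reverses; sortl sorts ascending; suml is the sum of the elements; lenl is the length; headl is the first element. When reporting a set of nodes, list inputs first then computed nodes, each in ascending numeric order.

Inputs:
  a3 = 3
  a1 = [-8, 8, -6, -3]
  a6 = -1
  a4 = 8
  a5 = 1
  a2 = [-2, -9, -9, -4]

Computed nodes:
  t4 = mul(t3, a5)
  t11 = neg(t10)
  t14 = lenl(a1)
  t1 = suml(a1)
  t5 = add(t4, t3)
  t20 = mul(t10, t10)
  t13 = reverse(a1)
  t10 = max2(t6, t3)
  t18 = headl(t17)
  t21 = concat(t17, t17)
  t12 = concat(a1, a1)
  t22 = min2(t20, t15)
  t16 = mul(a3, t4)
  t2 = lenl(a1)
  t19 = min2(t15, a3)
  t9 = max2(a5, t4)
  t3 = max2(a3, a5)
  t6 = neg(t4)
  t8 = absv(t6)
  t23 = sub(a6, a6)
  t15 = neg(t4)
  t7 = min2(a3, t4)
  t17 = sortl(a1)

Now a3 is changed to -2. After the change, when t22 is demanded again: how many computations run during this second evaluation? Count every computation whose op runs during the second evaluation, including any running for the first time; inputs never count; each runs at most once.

7 computations run: t3, t4, t6, t10, t15, t20, t22.

First demand of the output computes:
  t3 = max2(3, 1) = 3
  t4 = mul(3, 1) = 3
  t6 = neg(3) = -3
  t10 = max2(-3, 3) = 3
  t15 = neg(3) = -3
  t20 = mul(3, 3) = 9
  t22 = min2(9, -3) = -3

After the edit, cleaning proceeds:
  t3: a read changed (a3 3->-2) — executes, giving 1.
  t4: a read changed (t3 3->1) — executes, giving 1.
  t6: a read changed (t4 3->1) — executes, giving -1.
  t10: a read changed (t6 -3->-1; t3 3->1) — executes, giving 1.
  t15: a read changed (t4 3->1) — executes, giving -1.
  t20: a read changed (t10 3->1; t10 3->1) — executes, giving 1.
  t22: a read changed (t20 9->1; t15 -3->-1) — executes, giving -1.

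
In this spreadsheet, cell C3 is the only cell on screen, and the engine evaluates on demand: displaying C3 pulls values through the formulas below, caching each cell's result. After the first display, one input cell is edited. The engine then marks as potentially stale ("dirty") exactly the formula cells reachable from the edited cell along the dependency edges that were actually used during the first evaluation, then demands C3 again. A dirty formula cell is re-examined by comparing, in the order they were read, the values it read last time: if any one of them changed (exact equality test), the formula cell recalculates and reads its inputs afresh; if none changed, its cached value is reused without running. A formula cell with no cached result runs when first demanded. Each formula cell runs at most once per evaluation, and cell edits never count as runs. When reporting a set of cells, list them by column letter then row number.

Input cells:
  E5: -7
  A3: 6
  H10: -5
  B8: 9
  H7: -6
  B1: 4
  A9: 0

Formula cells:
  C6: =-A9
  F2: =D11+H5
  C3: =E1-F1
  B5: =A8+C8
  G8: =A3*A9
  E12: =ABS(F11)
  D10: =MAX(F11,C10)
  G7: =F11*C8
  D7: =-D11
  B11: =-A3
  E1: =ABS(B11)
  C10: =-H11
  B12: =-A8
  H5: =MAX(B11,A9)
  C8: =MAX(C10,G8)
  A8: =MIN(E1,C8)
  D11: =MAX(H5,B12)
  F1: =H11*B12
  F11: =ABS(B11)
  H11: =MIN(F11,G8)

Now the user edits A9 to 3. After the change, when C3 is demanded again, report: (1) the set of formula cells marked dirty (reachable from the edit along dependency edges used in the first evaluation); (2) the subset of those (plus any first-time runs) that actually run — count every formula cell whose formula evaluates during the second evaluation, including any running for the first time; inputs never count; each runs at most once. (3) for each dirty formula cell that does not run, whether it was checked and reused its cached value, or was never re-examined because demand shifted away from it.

Initial pass — values computed on the first demand:
  B11 = -(6) = -6
  E1 = ABS(-6) = 6
  F11 = ABS(-6) = 6
  G8 = 6 * 0 = 0
  H11 = MIN(6, 0) = 0
  C10 = -(0) = 0
  C8 = MAX(0, 0) = 0
  A8 = MIN(6, 0) = 0
  B12 = -(0) = 0
  F1 = 0 * 0 = 0
  C3 = 6 - 0 = 6

Second demand — change propagation:
  G8: re-runs because A9 0->3; new result 18.
  H11: re-runs because G8 0->18; new result 6.
  C10: re-runs because H11 0->6; new result -6.
  C8: re-runs because C10 0->-6; G8 0->18; new result 18.
  A8: re-runs because C8 0->18; new result 6.
  B12: re-runs because A8 0->6; new result -6.
  F1: re-runs because H11 0->6; B12 0->-6; new result -36.
  C3: re-runs because F1 0->-36; new result 42.

Dirty set: A8, B12, C3, C8, C10, F1, G8, H11.
Run set: A8, B12, C3, C8, C10, F1, G8, H11 (8 run).
All dirty formula cells ended up running.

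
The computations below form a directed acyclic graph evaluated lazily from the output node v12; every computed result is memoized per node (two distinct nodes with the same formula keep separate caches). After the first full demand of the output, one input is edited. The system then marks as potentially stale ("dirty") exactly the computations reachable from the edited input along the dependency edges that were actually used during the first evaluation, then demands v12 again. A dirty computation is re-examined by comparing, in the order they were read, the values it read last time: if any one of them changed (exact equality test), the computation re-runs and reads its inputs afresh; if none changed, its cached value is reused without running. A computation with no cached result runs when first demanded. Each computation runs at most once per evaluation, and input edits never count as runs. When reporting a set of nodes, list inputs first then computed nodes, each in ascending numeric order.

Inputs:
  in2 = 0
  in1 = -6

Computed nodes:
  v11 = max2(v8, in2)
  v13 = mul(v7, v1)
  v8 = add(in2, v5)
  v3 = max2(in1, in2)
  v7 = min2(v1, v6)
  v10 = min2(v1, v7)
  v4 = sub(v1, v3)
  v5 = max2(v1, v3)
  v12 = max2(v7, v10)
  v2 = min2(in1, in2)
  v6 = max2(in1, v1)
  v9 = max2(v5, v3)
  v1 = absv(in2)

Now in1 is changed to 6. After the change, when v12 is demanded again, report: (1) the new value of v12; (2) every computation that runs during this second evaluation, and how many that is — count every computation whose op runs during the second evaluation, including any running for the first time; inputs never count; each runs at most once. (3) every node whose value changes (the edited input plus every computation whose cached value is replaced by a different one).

Demanding v12 again yields 0.
2 computations run: v6, v7.
The nodes whose values change: in1, v6.
Note the absorption at v7: it re-runs yet its value is the same, leaving the output's value untouched.

First demand of the output computes:
  v1 = absv(0) = 0
  v6 = max2(-6, 0) = 0
  v7 = min2(0, 0) = 0
  v10 = min2(0, 0) = 0
  v12 = max2(0, 0) = 0

After the edit, cleaning proceeds:
  v6: a read changed (in1 -6->6) — executes, giving 6.
  v7: a read changed (v6 0->6) — executes, giving 0 — identical to its old value.
  v10: dirty, but its reads are unchanged (v1 unchanged, v7 unchanged); cached 0 stands.
  v12: dirty, but its reads are unchanged (v7 unchanged, v10 unchanged); cached 0 stands.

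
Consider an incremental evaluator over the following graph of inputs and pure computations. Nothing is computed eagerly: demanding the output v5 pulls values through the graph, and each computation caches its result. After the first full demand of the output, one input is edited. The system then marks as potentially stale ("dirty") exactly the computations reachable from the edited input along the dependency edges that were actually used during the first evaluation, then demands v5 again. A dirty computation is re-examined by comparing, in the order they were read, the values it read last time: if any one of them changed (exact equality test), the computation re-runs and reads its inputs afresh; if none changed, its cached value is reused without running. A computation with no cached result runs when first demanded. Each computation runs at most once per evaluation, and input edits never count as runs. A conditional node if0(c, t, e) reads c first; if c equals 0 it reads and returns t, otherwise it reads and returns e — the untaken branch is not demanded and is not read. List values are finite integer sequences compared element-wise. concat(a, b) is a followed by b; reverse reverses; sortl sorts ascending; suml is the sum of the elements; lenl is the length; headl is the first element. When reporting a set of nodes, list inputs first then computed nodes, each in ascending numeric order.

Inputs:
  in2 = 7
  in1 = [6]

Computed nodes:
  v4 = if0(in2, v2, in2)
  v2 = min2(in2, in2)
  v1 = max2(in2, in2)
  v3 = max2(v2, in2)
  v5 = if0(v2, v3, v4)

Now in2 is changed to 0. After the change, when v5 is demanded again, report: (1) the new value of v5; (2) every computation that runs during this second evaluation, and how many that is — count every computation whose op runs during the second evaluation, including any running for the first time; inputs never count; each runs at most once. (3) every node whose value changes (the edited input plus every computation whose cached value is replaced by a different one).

v5 now evaluates to 0.
Run set: v2, v3, v5 (3 run).
Changed values: in2, v2, v5.
The important point: the flipped condition redirects demand; v4 is left stale, never re-checked.

Initial pass — values computed on the first demand:
  v2 = min2(7, 7) = 7
  v4 = if0(in2=7 -> else branch in2) = 7
  v5 = if0(v2=7 -> else branch v4) = 7

Second demand — change propagation:
  v2: re-runs because in2 7->0; in2 7->0; new result 0.
  v3: newly demanded (no cache) — executes and yields 0.
  v4: dirty yet unreached — the second evaluation never asks for it.
  v5: re-runs because v2 7->0; new result 0.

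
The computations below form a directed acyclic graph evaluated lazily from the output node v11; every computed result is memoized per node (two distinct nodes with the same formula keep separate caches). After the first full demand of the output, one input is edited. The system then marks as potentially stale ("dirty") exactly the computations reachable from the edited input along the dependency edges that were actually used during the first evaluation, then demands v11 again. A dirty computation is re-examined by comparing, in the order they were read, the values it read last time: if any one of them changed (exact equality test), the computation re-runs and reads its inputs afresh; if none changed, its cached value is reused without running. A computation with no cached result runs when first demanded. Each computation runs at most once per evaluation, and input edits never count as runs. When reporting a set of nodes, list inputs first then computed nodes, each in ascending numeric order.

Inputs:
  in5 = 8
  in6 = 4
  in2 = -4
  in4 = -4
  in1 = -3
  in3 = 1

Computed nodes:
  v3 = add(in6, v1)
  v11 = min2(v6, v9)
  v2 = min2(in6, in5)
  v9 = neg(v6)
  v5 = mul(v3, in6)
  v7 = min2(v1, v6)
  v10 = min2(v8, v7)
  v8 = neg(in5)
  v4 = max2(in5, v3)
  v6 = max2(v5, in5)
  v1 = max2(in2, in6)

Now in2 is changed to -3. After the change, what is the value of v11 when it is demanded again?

First demand of the output computes:
  v1 = max2(-4, 4) = 4
  v3 = add(4, 4) = 8
  v5 = mul(8, 4) = 32
  v6 = max2(32, 8) = 32
  v9 = neg(32) = -32
  v11 = min2(32, -32) = -32

After the edit, cleaning proceeds:
  v1: a read changed (in2 -4->-3) — executes, giving 4 — identical to its old value.
  v3: dirty, but its reads are unchanged (in6 unchanged, v1 unchanged); cached 8 stands.
  v5: dirty, but its reads are unchanged (v3 unchanged, in6 unchanged); cached 32 stands.
  v6: dirty, but its reads are unchanged (v5 unchanged, in5 unchanged); cached 32 stands.
  v9: dirty, but its reads are unchanged (v6 unchanged); cached -32 stands.
  v11: dirty, but its reads are unchanged (v6 unchanged, v9 unchanged); cached -32 stands.

Note the absorption at v1: it re-runs yet its value is the same, leaving the output's value untouched.

Demanding v11 again yields -32.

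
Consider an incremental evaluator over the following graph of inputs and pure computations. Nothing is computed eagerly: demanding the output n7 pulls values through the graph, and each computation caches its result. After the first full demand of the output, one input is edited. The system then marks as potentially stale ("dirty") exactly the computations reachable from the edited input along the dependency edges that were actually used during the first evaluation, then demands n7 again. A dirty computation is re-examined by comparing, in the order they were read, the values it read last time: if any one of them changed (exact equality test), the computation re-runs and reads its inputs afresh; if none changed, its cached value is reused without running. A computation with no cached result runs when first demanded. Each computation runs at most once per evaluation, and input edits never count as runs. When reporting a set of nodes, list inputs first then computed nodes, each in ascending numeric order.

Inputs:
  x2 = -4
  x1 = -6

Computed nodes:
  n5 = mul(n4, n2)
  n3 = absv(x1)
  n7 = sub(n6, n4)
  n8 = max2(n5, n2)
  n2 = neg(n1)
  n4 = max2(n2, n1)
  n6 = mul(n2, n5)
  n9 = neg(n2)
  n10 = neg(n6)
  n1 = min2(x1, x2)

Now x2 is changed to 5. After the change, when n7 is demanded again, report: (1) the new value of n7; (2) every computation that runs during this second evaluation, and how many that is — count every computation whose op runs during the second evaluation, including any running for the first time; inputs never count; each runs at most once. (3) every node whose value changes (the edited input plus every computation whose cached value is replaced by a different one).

Initial pass — values computed on the first demand:
  n1 = min2(-6, -4) = -6
  n2 = neg(-6) = 6
  n4 = max2(6, -6) = 6
  n5 = mul(6, 6) = 36
  n6 = mul(6, 36) = 216
  n7 = sub(216, 6) = 210

Second demand — change propagation:
  n1: re-runs because x2 -4->5; new result -6 (unchanged).
  n2: re-examined; everything it read last time is the same (n1 unchanged) — cache 6 kept, no run.
  n4: re-examined; everything it read last time is the same (n2 unchanged, n1 unchanged) — cache 6 kept, no run.
  n5: re-examined; everything it read last time is the same (n4 unchanged, n2 unchanged) — cache 36 kept, no run.
  n6: re-examined; everything it read last time is the same (n2 unchanged, n5 unchanged) — cache 216 kept, no run.
  n7: re-examined; everything it read last time is the same (n6 unchanged, n4 unchanged) — cache 210 kept, no run.

The important point: n1 recomputes to an identical value, and the output ends up unchanged.

n7 now evaluates to 210.
Run set: n1 (1 run).
Changed values: x2.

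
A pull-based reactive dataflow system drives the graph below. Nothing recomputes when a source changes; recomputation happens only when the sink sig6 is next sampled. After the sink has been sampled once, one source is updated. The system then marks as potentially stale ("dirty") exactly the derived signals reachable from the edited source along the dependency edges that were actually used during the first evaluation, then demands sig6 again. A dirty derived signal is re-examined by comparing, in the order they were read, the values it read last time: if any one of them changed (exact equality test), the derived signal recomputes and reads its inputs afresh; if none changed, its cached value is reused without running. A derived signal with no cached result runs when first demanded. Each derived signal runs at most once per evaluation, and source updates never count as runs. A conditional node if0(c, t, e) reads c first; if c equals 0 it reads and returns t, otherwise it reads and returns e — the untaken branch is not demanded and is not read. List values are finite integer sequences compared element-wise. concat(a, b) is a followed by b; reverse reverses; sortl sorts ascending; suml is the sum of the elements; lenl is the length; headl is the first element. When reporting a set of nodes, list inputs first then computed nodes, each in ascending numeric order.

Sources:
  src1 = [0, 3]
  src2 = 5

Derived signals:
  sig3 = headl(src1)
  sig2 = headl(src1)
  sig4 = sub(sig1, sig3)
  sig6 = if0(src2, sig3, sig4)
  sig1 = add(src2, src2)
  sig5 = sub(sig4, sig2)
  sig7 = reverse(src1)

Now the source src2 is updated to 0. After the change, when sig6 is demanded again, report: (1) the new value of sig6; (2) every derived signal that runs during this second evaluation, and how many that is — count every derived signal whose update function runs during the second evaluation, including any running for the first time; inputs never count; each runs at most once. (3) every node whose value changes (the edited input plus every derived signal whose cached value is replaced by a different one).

New value of sig6: 0.
Derived signals that run: sig6 — 1 in total.
Values that change: src2, sig6.
Key observation: a condition flipped, so demand moved to the other branch — sig1, sig4 are never re-examined.

First evaluation (everything demanded from the output):
  sig1 = add(5, 5) = 10
  sig3 = headl([0, 3]) = 0
  sig4 = sub(10, 0) = 10
  sig6 = if0(src2=5 -> else branch sig4) = 10

Propagation after the edit:
  sig1: marked dirty but never re-examined — demand shifted away from it.
  sig4: marked dirty but never re-examined — demand shifted away from it.
  sig6: runs — src2 5->0; result 0.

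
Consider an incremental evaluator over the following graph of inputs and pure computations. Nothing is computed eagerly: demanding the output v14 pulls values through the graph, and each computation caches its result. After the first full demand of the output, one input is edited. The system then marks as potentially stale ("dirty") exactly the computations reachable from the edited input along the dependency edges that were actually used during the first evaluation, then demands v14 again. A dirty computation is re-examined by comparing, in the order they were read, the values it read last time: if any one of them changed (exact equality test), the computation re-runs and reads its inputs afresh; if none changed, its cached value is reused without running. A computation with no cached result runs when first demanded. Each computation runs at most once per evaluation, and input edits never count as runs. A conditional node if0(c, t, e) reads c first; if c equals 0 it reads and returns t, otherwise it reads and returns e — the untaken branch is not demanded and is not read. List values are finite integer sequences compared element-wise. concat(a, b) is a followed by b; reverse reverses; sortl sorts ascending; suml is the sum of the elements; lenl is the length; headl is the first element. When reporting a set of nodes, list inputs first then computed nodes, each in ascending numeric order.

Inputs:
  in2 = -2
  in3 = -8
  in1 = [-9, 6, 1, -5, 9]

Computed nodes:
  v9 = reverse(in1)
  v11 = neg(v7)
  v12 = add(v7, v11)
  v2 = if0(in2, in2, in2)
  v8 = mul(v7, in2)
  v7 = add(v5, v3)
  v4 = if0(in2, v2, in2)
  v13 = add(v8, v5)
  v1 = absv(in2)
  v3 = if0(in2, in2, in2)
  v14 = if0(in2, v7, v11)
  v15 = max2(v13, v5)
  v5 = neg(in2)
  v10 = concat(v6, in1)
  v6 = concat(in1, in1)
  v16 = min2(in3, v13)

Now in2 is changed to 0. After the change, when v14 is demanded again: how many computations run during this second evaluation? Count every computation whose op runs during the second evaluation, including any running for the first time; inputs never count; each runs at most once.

Initial pass — values computed on the first demand:
  v3 = if0(in2=-2 -> else branch in2) = -2
  v5 = neg(-2) = 2
  v7 = add(2, -2) = 0
  v11 = neg(0) = 0
  v14 = if0(in2=-2 -> else branch v11) = 0

Second demand — change propagation:
  v3: re-runs because in2 -2->0; in2 -2->0; new result 0.
  v5: re-runs because in2 -2->0; new result 0.
  v7: re-runs because v5 2->0; v3 -2->0; new result 0 (unchanged).
  v11: dirty yet unreached — the second evaluation never asks for it.
  v14: re-runs because in2 -2->0; new result 0 (unchanged).

The important point: the flipped condition redirects demand; v11 is left stale, never re-checked.

Run set: v3, v5, v7, v14 (4 run).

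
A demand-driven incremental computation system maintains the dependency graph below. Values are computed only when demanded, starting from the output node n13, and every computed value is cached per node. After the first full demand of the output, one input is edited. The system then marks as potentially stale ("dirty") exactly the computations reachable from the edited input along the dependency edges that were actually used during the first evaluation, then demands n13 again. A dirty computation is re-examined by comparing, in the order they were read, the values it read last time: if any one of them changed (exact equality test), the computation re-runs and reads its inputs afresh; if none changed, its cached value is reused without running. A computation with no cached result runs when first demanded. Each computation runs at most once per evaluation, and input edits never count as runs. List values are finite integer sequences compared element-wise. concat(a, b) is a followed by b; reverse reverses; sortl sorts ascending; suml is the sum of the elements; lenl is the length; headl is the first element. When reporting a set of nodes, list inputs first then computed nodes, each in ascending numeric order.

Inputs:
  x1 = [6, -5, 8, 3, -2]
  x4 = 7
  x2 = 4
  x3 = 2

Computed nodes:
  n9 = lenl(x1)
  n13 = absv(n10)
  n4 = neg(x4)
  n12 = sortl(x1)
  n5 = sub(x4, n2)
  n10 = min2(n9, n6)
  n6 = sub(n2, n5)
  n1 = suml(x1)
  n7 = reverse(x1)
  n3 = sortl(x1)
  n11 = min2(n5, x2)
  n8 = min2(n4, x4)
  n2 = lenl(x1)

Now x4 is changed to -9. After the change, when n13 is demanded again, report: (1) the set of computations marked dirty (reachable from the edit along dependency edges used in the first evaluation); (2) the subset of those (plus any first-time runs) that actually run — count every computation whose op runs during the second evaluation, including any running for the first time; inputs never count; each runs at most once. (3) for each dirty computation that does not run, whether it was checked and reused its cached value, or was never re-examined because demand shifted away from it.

First evaluation (everything demanded from the output):
  n2 = lenl([6, -5, 8, 3, -2]) = 5
  n5 = sub(7, 5) = 2
  n6 = sub(5, 2) = 3
  n9 = lenl([6, -5, 8, 3, -2]) = 5
  n10 = min2(5, 3) = 3
  n13 = absv(3) = 3

Propagation after the edit:
  n5: runs — x4 7->-9; result -14.
  n6: runs — n5 2->-14; result 19.
  n10: runs — n6 3->19; result 5.
  n13: runs — n10 3->5; result 5.

Marked dirty: n5, n6, n10, n13.
Computations that run: n5, n6, n10, n13 — 4 in total.
Every dirty computation ran.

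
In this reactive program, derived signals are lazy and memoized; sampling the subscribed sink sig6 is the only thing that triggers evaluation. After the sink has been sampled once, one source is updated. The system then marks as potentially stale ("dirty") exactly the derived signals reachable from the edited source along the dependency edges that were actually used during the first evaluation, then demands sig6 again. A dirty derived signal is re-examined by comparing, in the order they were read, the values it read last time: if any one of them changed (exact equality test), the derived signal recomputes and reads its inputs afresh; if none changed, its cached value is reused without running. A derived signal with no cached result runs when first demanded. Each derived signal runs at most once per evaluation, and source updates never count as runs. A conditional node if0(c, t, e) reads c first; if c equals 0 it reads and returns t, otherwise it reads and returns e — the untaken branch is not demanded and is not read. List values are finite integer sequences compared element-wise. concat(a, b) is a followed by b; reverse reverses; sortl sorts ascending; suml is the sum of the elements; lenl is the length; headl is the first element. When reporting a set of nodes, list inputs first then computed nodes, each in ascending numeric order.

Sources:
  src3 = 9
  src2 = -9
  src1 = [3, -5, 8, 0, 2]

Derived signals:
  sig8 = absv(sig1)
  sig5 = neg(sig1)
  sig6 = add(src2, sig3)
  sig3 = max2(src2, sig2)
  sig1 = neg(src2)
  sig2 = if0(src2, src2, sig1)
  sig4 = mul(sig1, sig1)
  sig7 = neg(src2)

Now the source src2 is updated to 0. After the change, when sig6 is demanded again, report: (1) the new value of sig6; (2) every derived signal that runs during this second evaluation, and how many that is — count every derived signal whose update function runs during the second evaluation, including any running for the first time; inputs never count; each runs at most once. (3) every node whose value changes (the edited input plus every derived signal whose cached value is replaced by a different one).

First demand of the output computes:
  sig1 = neg(-9) = 9
  sig2 = if0(src2=-9 -> else branch sig1) = 9
  sig3 = max2(-9, 9) = 9
  sig6 = add(-9, 9) = 0

After the edit, cleaning proceeds:
  sig1: stays stale; no demand reaches it after the flip.
  sig2: a read changed (src2 -9->0) — executes, giving 0.
  sig3: a read changed (src2 -9->0; sig2 9->0) — executes, giving 0.
  sig6: a read changed (src2 -9->0; sig3 9->0) — executes, giving 0 — identical to its old value.

Note the branch switch — demand abandons sig1, which is never re-examined.

Demanding sig6 again yields 0.
3 derived signals run: sig2, sig3, sig6.
The nodes whose values change: src2, sig2, sig3.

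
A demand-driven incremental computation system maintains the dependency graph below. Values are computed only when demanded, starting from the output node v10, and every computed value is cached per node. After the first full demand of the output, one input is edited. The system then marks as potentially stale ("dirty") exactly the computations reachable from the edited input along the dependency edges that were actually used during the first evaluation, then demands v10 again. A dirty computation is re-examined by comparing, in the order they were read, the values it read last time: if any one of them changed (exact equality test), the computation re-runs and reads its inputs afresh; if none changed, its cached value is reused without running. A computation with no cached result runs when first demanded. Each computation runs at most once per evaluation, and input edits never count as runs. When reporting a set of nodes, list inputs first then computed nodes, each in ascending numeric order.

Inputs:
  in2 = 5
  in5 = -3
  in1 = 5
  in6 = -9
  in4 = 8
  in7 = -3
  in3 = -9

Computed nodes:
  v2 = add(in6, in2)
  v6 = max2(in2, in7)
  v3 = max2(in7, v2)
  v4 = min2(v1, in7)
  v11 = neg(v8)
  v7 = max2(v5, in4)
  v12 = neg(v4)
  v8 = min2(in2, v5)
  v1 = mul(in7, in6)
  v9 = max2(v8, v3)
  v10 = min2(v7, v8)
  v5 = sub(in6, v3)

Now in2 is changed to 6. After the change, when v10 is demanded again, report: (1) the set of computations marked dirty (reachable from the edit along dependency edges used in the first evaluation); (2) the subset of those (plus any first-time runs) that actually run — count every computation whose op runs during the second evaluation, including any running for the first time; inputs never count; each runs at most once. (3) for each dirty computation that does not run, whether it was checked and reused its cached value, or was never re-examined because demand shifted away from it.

First evaluation (everything demanded from the output):
  v2 = add(-9, 5) = -4
  v3 = max2(-3, -4) = -3
  v5 = sub(-9, -3) = -6
  v7 = max2(-6, 8) = 8
  v8 = min2(5, -6) = -6
  v10 = min2(8, -6) = -6

Propagation after the edit:
  v2: runs — in2 5->6; result -3.
  v3: runs — v2 -4->-3; result -3 (same value as before).
  v5: checked — values it read are unchanged (in6 unchanged, v3 unchanged); reused cached -6 without running.
  v7: checked — values it read are unchanged (v5 unchanged, in4 unchanged); reused cached 8 without running.
  v8: runs — in2 5->6; result -6 (same value as before).
  v10: checked — values it read are unchanged (v7 unchanged, v8 unchanged); reused cached -6 without running.

Key observation: the cutoff stops propagation at v5 — its inputs' values are unchanged, so it reuses its cache.

Marked dirty: v2, v3, v5, v7, v8, v10.
Computations that run: v2, v3, v8 — 3 in total.
Checked but reused from cache: v5, v7, v10.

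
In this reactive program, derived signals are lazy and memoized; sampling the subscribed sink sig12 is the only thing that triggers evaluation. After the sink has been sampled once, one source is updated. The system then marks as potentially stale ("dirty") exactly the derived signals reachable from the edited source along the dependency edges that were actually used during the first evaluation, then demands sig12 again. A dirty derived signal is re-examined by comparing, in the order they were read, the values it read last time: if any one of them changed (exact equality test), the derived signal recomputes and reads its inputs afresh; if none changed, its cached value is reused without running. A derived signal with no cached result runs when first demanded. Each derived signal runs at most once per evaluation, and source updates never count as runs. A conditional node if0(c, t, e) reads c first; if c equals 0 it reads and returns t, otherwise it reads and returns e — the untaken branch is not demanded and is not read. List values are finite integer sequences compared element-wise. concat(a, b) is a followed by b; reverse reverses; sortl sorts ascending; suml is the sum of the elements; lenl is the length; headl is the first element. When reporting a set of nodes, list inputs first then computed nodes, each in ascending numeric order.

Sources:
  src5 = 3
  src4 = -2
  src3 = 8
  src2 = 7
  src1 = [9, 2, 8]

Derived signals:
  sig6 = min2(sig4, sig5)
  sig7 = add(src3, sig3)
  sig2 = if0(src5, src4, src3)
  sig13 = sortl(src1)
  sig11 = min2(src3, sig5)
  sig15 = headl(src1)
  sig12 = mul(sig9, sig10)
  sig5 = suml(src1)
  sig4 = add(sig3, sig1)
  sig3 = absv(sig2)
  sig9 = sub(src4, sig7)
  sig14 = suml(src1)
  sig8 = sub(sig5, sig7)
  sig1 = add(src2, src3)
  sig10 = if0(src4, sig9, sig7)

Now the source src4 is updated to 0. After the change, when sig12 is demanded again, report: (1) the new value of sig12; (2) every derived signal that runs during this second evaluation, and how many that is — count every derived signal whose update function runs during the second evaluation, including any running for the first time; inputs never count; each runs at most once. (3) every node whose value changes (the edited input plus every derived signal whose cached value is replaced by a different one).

Demanding sig12 again yields 256.
3 derived signals run: sig9, sig10, sig12.
The nodes whose values change: src4, sig9, sig10, sig12.

First demand of the output computes:
  sig2 = if0(src5=3 -> else branch src3) = 8
  sig3 = absv(8) = 8
  sig7 = add(8, 8) = 16
  sig9 = sub(-2, 16) = -18
  sig10 = if0(src4=-2 -> else branch sig7) = 16
  sig12 = mul(-18, 16) = -288

After the edit, cleaning proceeds:
  sig9: a read changed (src4 -2->0) — executes, giving -16.
  sig10: a read changed (src4 -2->0) — executes, giving -16.
  sig12: a read changed (sig9 -18->-16; sig10 16->-16) — executes, giving 256.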